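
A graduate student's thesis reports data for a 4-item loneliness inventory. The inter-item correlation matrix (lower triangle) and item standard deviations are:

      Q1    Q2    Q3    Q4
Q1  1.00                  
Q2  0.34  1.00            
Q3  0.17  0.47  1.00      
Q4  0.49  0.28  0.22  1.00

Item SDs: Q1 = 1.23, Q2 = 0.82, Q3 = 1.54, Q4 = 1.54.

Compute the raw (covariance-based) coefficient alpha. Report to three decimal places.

coefficient alpha = 0.626

Σσ²ᵢ = 1.23² + 0.82² + 1.54² + 1.54² = 6.9285
Covariances σ_ij = r_ij · s_i · s_j:
  σ(Q1,Q2) = 0.34 × 1.23 × 0.82 = 0.3429
  σ(Q1,Q3) = 0.17 × 1.23 × 1.54 = 0.3220
  σ(Q1,Q4) = 0.49 × 1.23 × 1.54 = 0.9282
  σ(Q2,Q3) = 0.47 × 0.82 × 1.54 = 0.5935
  σ(Q2,Q4) = 0.28 × 0.82 × 1.54 = 0.3536
  σ(Q3,Q4) = 0.22 × 1.54 × 1.54 = 0.5218
σ²_T = Σσ²ᵢ + 2·Σσ_ij = 6.9285 + 2 × 3.0620 = 13.0525
α = (4/3)·(1 − 6.9285/13.0525) = 0.626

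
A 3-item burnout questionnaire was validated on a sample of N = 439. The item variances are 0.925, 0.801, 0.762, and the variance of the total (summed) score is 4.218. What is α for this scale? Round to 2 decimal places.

α = 0.62

Σσ²ᵢ = 0.925 + 0.801 + 0.762 = 2.488
α = (k/(k−1))·(1 − Σσ²ᵢ/σ²_total) = (3/2)·(1 − 2.488/4.218) = 0.62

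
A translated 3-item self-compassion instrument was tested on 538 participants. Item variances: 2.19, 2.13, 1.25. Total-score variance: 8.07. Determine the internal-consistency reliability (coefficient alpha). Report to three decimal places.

coefficient alpha = 0.465

Σσᵢ² = 2.19 + 2.13 + 1.25 = 5.57
α = (k/(k−1))·(1 − Σσᵢ²/Var(T)) = (3/2)·(1 − 5.57/8.07) = 0.465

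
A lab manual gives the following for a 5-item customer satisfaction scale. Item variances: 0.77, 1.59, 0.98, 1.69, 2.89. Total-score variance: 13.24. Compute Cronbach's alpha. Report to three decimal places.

sum of item variances = 0.77 + 1.59 + 0.98 + 1.69 + 2.89 = 7.92
α = (k/(k−1))·(1 − sum of item variances/total variance) = (5/4)·(1 − 7.92/13.24) = 0.502

Cronbach's alpha = 0.502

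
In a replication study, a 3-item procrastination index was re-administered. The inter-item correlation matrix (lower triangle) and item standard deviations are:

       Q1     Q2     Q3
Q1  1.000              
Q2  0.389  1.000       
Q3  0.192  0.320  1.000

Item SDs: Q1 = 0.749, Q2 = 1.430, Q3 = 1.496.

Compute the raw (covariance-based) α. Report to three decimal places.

α = 0.528

Σσ²ᵢ = 0.749² + 1.430² + 1.496² = 4.8439
Covariances σ_ij = r_ij · s_i · s_j:
  σ(Q1,Q2) = 0.389 × 0.749 × 1.430 = 0.4166
  σ(Q1,Q3) = 0.192 × 0.749 × 1.496 = 0.2151
  σ(Q2,Q3) = 0.320 × 1.430 × 1.496 = 0.6846
σ²_T = Σσ²ᵢ + 2·Σσ_ij = 4.8439 + 2 × 1.3163 = 7.4765
α = (3/2)·(1 − 4.8439/7.4765) = 0.528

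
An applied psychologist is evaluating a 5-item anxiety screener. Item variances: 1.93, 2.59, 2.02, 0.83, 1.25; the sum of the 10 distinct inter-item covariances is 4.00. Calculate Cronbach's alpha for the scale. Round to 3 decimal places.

Σσᵢ² = 1.93 + 2.59 + 2.02 + 0.83 + 1.25 = 8.62
Sum of distinct covariances = 4.00
σ²_T = Σσᵢ² + 2·Σcov = 8.62 + 2 × 4.00 = 16.62
α = (5/4)·(1 − 8.62/16.62) = 0.602

α = 0.602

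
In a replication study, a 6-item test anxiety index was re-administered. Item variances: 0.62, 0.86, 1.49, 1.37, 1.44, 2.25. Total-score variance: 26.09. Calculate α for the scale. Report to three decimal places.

ΣVar(i) = 0.62 + 0.86 + 1.49 + 1.37 + 1.44 + 2.25 = 8.03
α = (k/(k−1))·(1 − ΣVar(i)/total variance) = (6/5)·(1 − 8.03/26.09) = 0.831

α = 0.831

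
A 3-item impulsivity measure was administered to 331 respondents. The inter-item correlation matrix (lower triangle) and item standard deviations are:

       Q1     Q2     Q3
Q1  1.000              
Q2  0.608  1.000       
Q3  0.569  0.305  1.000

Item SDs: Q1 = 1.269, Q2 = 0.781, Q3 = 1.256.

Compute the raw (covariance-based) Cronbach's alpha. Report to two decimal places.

Cronbach's alpha = 0.73

Σσ²ᵢ = 1.269² + 0.781² + 1.256² = 3.7979
Covariances σ_ij = r_ij · s_i · s_j:
  σ(Q1,Q2) = 0.608 × 1.269 × 0.781 = 0.6026
  σ(Q1,Q3) = 0.569 × 1.269 × 1.256 = 0.9069
  σ(Q2,Q3) = 0.305 × 0.781 × 1.256 = 0.2992
σ²_T = Σσ²ᵢ + 2·Σσ_ij = 3.7979 + 2 × 1.8087 = 7.4153
α = (3/2)·(1 − 3.7979/7.4153) = 0.73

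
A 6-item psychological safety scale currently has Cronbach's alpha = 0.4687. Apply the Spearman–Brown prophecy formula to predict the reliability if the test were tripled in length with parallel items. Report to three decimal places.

Length factor m = 3
α' = m·α / (1 + (m−1)·α)
   = 3 × 0.4687 / (1 + (3 − 1) × 0.4687)
   = 1.4061 / 1.9374 = 0.726

predicted reliability = 0.726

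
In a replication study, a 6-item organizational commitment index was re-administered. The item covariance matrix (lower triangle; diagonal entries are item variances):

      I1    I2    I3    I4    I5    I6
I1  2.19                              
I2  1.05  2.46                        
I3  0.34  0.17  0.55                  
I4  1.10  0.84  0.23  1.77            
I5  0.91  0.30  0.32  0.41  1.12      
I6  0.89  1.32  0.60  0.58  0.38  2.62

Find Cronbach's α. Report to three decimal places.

α = 0.766

Σσ²ᵢ = 2.19 + 2.46 + 0.55 + 1.77 + 1.12 + 2.62 = 10.71
Sum of off-diagonal covariances = 9.44
σ²_total = 10.71 + 2 × 9.44 = 29.59
α = (k/(k−1))·(1 − Σσ²ᵢ/σ²_total) = (6/5)·(1 − 10.71/29.59) = 0.766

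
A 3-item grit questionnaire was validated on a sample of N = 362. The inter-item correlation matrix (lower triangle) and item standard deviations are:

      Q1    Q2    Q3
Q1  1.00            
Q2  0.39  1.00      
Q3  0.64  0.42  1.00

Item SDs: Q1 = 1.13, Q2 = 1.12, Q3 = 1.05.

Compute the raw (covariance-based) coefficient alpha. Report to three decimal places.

α = 0.735

Σσ²ᵢ = 1.13² + 1.12² + 1.05² = 3.6338
Covariances σ_ij = r_ij · s_i · s_j:
  σ(Q1,Q2) = 0.39 × 1.13 × 1.12 = 0.4936
  σ(Q1,Q3) = 0.64 × 1.13 × 1.05 = 0.7594
  σ(Q2,Q3) = 0.42 × 1.12 × 1.05 = 0.4939
σ²_T = Σσ²ᵢ + 2·Σσ_ij = 3.6338 + 2 × 1.7469 = 7.1276
α = (3/2)·(1 − 3.6338/7.1276) = 0.735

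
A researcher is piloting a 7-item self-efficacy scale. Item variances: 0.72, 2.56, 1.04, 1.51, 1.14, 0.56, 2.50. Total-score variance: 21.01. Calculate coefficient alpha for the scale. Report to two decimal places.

coefficient alpha = 0.61

Σσᵢ² = 0.72 + 2.56 + 1.04 + 1.51 + 1.14 + 0.56 + 2.50 = 10.03
α = (k/(k−1))·(1 − Σσᵢ²/total variance) = (7/6)·(1 − 10.03/21.01) = 0.61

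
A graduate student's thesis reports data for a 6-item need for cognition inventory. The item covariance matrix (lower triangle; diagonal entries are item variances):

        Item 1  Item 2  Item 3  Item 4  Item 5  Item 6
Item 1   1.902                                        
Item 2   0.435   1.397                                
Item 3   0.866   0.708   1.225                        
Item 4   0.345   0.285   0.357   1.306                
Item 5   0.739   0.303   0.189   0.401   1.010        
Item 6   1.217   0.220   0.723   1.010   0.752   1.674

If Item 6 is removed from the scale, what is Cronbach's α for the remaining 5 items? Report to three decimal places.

α = 0.719

Remaining items: Item 1, Item 2, Item 3, Item 4, Item 5 (k = 5).
Σσ²ᵢ = 1.902 + 1.397 + 1.225 + 1.306 + 1.010 = 6.840
total variance = 6.840 + 2 × 4.628 = 16.096
α (item deleted) = (5/4)·(1 − 6.840/16.096) = 0.719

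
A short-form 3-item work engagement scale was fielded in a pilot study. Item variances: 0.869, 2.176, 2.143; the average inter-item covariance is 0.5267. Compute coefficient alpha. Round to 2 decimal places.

coefficient alpha = 0.57

ΣVar(i) = 0.869 + 2.176 + 2.143 = 5.188
Sum of the 3 distinct covariances = 3 × 0.5267 = 1.5801
total variance = ΣVar(i) + 2·Σcov = 5.188 + 2 × 1.5801 = 8.3482
α = (3/2)·(1 − 5.188/8.3482) = 0.57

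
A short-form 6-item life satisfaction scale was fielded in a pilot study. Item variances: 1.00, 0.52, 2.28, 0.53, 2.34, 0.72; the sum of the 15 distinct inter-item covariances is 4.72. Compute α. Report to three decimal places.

α = 0.673

Σσ²ᵢ = 1.00 + 0.52 + 2.28 + 0.53 + 2.34 + 0.72 = 7.39
Sum of distinct covariances = 4.72
Var(T) = Σσ²ᵢ + 2·Σcov = 7.39 + 2 × 4.72 = 16.83
α = (6/5)·(1 − 7.39/16.83) = 0.673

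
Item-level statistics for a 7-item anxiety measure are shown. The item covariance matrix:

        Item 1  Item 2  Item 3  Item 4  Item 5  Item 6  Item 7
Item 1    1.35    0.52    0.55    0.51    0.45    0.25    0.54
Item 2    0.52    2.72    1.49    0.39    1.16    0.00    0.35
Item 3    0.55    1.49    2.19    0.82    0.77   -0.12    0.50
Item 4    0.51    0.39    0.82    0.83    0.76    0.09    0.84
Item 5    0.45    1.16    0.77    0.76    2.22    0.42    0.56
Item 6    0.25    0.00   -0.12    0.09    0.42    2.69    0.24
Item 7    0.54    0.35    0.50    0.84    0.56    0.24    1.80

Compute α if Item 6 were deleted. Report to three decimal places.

α = 0.777

Remaining items: Item 1, Item 2, Item 3, Item 4, Item 5, Item 7 (k = 6).
sum of item variances = 1.35 + 2.72 + 2.19 + 0.83 + 2.22 + 1.80 = 11.11
σ²_total = 11.11 + 2 × 10.21 = 31.53
α (item deleted) = (6/5)·(1 − 11.11/31.53) = 0.777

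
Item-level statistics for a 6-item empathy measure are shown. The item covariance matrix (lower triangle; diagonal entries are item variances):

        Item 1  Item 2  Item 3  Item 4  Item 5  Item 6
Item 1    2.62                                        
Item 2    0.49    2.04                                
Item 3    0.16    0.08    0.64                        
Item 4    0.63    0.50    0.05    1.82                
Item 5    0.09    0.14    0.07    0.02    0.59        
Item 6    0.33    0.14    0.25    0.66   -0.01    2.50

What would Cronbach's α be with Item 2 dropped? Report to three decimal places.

Cronbach's α = 0.444

Remaining items: Item 1, Item 3, Item 4, Item 5, Item 6 (k = 5).
Σσᵢ² = 2.62 + 0.64 + 1.82 + 0.59 + 2.50 = 8.17
σ²_T = 8.17 + 2 × 2.25 = 12.67
α (item deleted) = (5/4)·(1 − 8.17/12.67) = 0.444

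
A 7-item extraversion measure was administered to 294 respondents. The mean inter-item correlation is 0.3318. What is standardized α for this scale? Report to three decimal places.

Standardized α = k·r̄ / (1 + (k−1)·r̄) = 7 × 0.3318 / (1 + 6 × 0.3318)
  = 2.3226 / 2.9908 = 0.777

α = 0.777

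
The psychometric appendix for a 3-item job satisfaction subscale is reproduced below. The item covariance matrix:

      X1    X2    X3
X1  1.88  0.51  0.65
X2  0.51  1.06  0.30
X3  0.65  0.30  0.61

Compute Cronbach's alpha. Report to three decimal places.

Cronbach's alpha = 0.677

Σσ²ᵢ = 1.88 + 1.06 + 0.61 = 3.55
Sum of off-diagonal covariances = 1.46
total variance = 3.55 + 2 × 1.46 = 6.47
α = (k/(k−1))·(1 − Σσ²ᵢ/total variance) = (3/2)·(1 − 3.55/6.47) = 0.677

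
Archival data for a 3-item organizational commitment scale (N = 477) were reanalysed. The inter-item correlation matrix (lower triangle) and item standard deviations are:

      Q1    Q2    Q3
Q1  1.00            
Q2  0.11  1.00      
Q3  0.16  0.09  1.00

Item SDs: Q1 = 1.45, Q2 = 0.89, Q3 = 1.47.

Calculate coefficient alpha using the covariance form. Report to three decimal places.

α = 0.288

Σσ²ᵢ = 1.45² + 0.89² + 1.47² = 5.0555
Covariances σ_ij = r_ij · s_i · s_j:
  σ(Q1,Q2) = 0.11 × 1.45 × 0.89 = 0.1420
  σ(Q1,Q3) = 0.16 × 1.45 × 1.47 = 0.3410
  σ(Q2,Q3) = 0.09 × 0.89 × 1.47 = 0.1177
σ²_T = Σσ²ᵢ + 2·Σσ_ij = 5.0555 + 2 × 0.6007 = 6.2569
α = (3/2)·(1 − 5.0555/6.2569) = 0.288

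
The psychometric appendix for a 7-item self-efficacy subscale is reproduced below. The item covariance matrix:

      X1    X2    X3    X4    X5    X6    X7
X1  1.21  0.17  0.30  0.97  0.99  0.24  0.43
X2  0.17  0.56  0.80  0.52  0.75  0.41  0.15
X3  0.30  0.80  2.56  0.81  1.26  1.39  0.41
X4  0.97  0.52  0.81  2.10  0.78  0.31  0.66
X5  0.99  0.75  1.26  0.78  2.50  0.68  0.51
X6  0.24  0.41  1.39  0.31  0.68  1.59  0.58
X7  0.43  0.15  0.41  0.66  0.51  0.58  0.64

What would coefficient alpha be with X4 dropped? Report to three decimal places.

Remaining items: X1, X2, X3, X5, X6, X7 (k = 6).
Σσᵢ² = 1.21 + 0.56 + 2.56 + 2.50 + 1.59 + 0.64 = 9.06
σ²_T = 9.06 + 2 × 9.07 = 27.20
α (item deleted) = (6/5)·(1 − 9.06/27.20) = 0.800

coefficient alpha = 0.800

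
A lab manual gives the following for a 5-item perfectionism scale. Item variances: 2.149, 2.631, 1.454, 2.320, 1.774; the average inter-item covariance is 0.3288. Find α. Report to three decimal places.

α = 0.486

Σσᵢ² = 2.149 + 2.631 + 1.454 + 2.320 + 1.774 = 10.328
Sum of the 10 distinct covariances = 10 × 0.3288 = 3.2880
σ²_total = Σσᵢ² + 2·Σcov = 10.328 + 2 × 3.2880 = 16.9040
α = (5/4)·(1 − 10.328/16.9040) = 0.486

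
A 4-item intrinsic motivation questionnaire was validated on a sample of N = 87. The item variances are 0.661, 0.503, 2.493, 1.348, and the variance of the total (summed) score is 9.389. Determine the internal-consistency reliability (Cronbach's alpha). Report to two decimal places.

Cronbach's alpha = 0.62

ΣVar(i) = 0.661 + 0.503 + 2.493 + 1.348 = 5.005
α = (k/(k−1))·(1 − ΣVar(i)/σ²_T) = (4/3)·(1 − 5.005/9.389) = 0.62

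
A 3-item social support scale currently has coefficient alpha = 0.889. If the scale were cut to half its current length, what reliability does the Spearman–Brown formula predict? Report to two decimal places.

Length factor m = 1/2
α' = m·α / (1 − (1−m)·α)
   = 1/2 × 0.889 / (1 − (1 − 1/2) × 0.889)
   = 0.4445 / 0.5555 = 0.80

predicted reliability = 0.80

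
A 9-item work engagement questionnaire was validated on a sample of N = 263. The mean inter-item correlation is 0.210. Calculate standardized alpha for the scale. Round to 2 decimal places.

Standardized α = k·r̄ / (1 + (k−1)·r̄) = 9 × 0.210 / (1 + 8 × 0.210)
  = 1.8900 / 2.6800 = 0.71

standardized alpha = 0.71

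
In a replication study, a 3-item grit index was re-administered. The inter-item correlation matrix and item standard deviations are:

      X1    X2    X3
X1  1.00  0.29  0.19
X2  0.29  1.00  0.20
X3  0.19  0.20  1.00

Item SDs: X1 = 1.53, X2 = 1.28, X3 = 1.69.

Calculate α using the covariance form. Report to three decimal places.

Σσ²ᵢ = 1.53² + 1.28² + 1.69² = 6.8354
Covariances σ_ij = r_ij · s_i · s_j:
  σ(X1,X2) = 0.29 × 1.53 × 1.28 = 0.5679
  σ(X1,X3) = 0.19 × 1.53 × 1.69 = 0.4913
  σ(X2,X3) = 0.20 × 1.28 × 1.69 = 0.4326
σ²_T = Σσ²ᵢ + 2·Σσ_ij = 6.8354 + 2 × 1.4918 = 9.8190
α = (3/2)·(1 − 6.8354/9.8190) = 0.456

α = 0.456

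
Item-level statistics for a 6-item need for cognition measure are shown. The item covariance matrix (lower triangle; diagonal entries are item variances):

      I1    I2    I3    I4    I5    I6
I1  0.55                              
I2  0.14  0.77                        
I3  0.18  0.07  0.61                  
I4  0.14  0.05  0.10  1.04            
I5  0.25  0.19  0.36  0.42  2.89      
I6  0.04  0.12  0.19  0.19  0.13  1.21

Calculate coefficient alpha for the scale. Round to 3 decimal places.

α = 0.505

Σσ²ᵢ = 0.55 + 0.77 + 0.61 + 1.04 + 2.89 + 1.21 = 7.07
Sum of off-diagonal covariances = 2.57
Var(T) = 7.07 + 2 × 2.57 = 12.21
α = (k/(k−1))·(1 − Σσ²ᵢ/Var(T)) = (6/5)·(1 − 7.07/12.21) = 0.505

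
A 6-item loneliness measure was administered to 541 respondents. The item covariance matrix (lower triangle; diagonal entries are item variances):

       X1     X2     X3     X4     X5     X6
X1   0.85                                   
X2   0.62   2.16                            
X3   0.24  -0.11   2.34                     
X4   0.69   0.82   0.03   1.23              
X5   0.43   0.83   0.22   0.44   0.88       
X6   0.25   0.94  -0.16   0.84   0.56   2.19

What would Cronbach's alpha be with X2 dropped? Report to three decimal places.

α = 0.607

Remaining items: X1, X3, X4, X5, X6 (k = 5).
sum of item variances = 0.85 + 2.34 + 1.23 + 0.88 + 2.19 = 7.49
total variance = 7.49 + 2 × 3.54 = 14.57
α (item deleted) = (5/4)·(1 − 7.49/14.57) = 0.607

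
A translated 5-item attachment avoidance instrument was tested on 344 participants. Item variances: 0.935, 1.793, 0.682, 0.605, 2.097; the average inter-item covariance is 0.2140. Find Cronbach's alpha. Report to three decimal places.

α = 0.515

sum of item variances = 0.935 + 1.793 + 0.682 + 0.605 + 2.097 = 6.112
Sum of the 10 distinct covariances = 10 × 0.2140 = 2.1400
σ²_total = sum of item variances + 2·Σcov = 6.112 + 2 × 2.1400 = 10.3920
α = (5/4)·(1 − 6.112/10.3920) = 0.515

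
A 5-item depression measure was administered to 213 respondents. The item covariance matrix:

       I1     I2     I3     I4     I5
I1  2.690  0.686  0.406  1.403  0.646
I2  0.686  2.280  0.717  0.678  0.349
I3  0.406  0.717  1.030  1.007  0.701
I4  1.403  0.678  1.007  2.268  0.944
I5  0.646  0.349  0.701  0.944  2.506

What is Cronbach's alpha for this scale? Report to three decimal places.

Σσ²ᵢ = 2.690 + 2.280 + 1.030 + 2.268 + 2.506 = 10.774
Sum of the distinct covariances = 7.537
σ²_total = 10.774 + 2 × 7.537 = 25.848
α = (k/(k−1))·(1 − Σσ²ᵢ/σ²_total) = (5/4)·(1 − 10.774/25.848) = 0.729

α = 0.729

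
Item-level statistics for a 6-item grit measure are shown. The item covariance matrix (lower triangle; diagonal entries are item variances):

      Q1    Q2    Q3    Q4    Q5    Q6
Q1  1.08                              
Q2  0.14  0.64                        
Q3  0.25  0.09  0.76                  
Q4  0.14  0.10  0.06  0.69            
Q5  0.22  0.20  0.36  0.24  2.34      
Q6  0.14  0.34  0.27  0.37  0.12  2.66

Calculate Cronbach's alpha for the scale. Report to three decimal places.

ΣVar(i) = 1.08 + 0.64 + 0.76 + 0.69 + 2.34 + 2.66 = 8.17
Sum of off-diagonal covariances = 3.04
σ²_total = 8.17 + 2 × 3.04 = 14.25
α = (k/(k−1))·(1 − ΣVar(i)/σ²_total) = (6/5)·(1 − 8.17/14.25) = 0.512

Cronbach's alpha = 0.512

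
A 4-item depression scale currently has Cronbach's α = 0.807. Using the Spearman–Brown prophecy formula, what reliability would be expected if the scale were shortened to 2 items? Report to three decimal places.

predicted reliability = 0.676

Length factor m = 2/4 = 0.5000
α' = m·α / (1 − (1−m)·α)
   = 2/4 × 0.807 / (1 − (1 − 2/4) × 0.807)
   = 0.4035 / 0.5965 = 0.676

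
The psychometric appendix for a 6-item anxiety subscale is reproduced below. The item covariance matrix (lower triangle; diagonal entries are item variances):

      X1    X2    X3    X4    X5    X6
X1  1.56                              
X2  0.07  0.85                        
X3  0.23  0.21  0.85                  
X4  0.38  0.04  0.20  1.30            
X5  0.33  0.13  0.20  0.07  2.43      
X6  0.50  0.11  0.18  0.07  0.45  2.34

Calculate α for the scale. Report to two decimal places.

ΣVar(i) = 1.56 + 0.85 + 0.85 + 1.30 + 2.43 + 2.34 = 9.33
Sum of off-diagonal covariances = 3.17
total variance = 9.33 + 2 × 3.17 = 15.67
α = (k/(k−1))·(1 − ΣVar(i)/total variance) = (6/5)·(1 − 9.33/15.67) = 0.49

α = 0.49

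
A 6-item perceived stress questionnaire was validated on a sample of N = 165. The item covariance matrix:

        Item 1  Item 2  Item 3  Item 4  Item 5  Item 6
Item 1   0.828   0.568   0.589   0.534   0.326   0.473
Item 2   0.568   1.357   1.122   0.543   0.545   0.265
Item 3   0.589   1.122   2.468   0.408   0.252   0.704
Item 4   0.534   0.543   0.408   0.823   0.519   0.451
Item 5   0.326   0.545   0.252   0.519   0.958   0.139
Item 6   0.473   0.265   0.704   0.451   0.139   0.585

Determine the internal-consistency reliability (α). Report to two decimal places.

ΣVar(i) = 0.828 + 1.357 + 2.468 + 0.823 + 0.958 + 0.585 = 7.019
Sum of the distinct covariances = 7.438
Var(T) = 7.019 + 2 × 7.438 = 21.895
α = (k/(k−1))·(1 − ΣVar(i)/Var(T)) = (6/5)·(1 − 7.019/21.895) = 0.82

α = 0.82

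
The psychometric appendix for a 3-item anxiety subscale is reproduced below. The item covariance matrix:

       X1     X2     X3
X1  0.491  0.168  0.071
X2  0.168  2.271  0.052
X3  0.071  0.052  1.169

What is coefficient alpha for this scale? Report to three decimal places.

α = 0.193

ΣVar(i) = 0.491 + 2.271 + 1.169 = 3.931
Σ_{i<j} σ_ij = 0.291
σ²_T = 3.931 + 2 × 0.291 = 4.513
α = (k/(k−1))·(1 − ΣVar(i)/σ²_T) = (3/2)·(1 − 3.931/4.513) = 0.193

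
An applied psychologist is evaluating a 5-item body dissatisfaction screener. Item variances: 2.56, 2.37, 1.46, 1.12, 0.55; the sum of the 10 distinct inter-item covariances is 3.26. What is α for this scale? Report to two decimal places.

sum of item variances = 2.56 + 2.37 + 1.46 + 1.12 + 0.55 = 8.06
Sum of distinct covariances = 3.26
total variance = sum of item variances + 2·Σcov = 8.06 + 2 × 3.26 = 14.58
α = (5/4)·(1 − 8.06/14.58) = 0.56

α = 0.56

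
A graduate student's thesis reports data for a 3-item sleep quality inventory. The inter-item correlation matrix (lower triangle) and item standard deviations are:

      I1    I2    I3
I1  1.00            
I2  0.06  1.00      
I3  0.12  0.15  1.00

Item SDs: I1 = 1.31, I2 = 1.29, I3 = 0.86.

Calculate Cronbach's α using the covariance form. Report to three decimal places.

Cronbach's α = 0.245

Σσ²ᵢ = 1.31² + 1.29² + 0.86² = 4.1198
Covariances σ_ij = r_ij · s_i · s_j:
  σ(I1,I2) = 0.06 × 1.31 × 1.29 = 0.1014
  σ(I1,I3) = 0.12 × 1.31 × 0.86 = 0.1352
  σ(I2,I3) = 0.15 × 1.29 × 0.86 = 0.1664
σ²_T = Σσ²ᵢ + 2·Σσ_ij = 4.1198 + 2 × 0.4030 = 4.9258
α = (3/2)·(1 − 4.1198/4.9258) = 0.245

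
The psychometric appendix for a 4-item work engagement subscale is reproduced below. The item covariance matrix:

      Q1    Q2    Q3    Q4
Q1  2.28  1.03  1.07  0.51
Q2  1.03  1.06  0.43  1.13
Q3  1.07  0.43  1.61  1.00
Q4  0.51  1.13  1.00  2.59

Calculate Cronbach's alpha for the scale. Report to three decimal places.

Σσᵢ² = 2.28 + 1.06 + 1.61 + 2.59 = 7.54
Sum of the distinct covariances = 5.17
Var(T) = 7.54 + 2 × 5.17 = 17.88
α = (k/(k−1))·(1 − Σσᵢ²/Var(T)) = (4/3)·(1 − 7.54/17.88) = 0.771

α = 0.771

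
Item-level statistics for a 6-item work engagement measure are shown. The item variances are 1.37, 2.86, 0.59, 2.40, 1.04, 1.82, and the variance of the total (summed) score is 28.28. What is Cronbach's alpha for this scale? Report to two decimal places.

ΣVar(i) = 1.37 + 2.86 + 0.59 + 2.40 + 1.04 + 1.82 = 10.08
α = (k/(k−1))·(1 − ΣVar(i)/σ²_total) = (6/5)·(1 − 10.08/28.28) = 0.77

α = 0.77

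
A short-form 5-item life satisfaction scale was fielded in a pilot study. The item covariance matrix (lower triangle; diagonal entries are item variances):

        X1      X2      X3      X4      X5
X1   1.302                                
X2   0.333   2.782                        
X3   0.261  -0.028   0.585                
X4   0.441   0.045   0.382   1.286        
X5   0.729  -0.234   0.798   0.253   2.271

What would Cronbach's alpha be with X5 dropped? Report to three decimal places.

Remaining items: X1, X2, X3, X4 (k = 4).
sum of item variances = 1.302 + 2.782 + 0.585 + 1.286 = 5.955
σ²_T = 5.955 + 2 × 1.434 = 8.823
α (item deleted) = (4/3)·(1 − 5.955/8.823) = 0.433

Cronbach's alpha = 0.433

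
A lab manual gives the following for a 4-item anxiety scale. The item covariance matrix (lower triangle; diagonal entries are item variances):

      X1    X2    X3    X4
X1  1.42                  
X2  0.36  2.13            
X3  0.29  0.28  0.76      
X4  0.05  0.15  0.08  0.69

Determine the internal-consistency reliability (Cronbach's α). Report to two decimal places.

Cronbach's α = 0.43

Σσ²ᵢ = 1.42 + 2.13 + 0.76 + 0.69 = 5.00
Σ_{i<j} σ_ij = 1.21
σ²_total = 5.00 + 2 × 1.21 = 7.42
α = (k/(k−1))·(1 − Σσ²ᵢ/σ²_total) = (4/3)·(1 − 5.00/7.42) = 0.43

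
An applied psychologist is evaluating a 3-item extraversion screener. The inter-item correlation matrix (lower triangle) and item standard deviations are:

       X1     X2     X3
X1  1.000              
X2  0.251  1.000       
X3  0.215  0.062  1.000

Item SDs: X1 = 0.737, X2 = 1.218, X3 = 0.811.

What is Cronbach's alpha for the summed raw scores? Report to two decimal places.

Σσ²ᵢ = 0.737² + 1.218² + 0.811² = 2.6844
Covariances σ_ij = r_ij · s_i · s_j:
  σ(X1,X2) = 0.251 × 0.737 × 1.218 = 0.2253
  σ(X1,X3) = 0.215 × 0.737 × 0.811 = 0.1285
  σ(X2,X3) = 0.062 × 1.218 × 0.811 = 0.0612
σ²_T = Σσ²ᵢ + 2·Σσ_ij = 2.6844 + 2 × 0.4150 = 3.5144
α = (3/2)·(1 − 2.6844/3.5144) = 0.35

α = 0.35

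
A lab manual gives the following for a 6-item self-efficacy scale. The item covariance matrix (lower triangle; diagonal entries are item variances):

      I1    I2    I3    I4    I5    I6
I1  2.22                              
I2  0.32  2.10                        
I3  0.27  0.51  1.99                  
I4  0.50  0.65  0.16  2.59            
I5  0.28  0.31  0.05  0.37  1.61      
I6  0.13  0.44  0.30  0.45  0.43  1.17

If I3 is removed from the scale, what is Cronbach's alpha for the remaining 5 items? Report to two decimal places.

Cronbach's alpha = 0.56

Remaining items: I1, I2, I4, I5, I6 (k = 5).
sum of item variances = 2.22 + 2.10 + 2.59 + 1.61 + 1.17 = 9.69
σ²_T = 9.69 + 2 × 3.88 = 17.45
α (item deleted) = (5/4)·(1 − 9.69/17.45) = 0.56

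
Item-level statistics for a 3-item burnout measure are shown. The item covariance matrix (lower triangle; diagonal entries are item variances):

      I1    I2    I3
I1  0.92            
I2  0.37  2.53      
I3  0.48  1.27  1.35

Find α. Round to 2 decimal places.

α = 0.70

ΣVar(i) = 0.92 + 2.53 + 1.35 = 4.80
Σ_{i<j} σ_ij = 2.12
Var(T) = 4.80 + 2 × 2.12 = 9.04
α = (k/(k−1))·(1 − ΣVar(i)/Var(T)) = (3/2)·(1 − 4.80/9.04) = 0.70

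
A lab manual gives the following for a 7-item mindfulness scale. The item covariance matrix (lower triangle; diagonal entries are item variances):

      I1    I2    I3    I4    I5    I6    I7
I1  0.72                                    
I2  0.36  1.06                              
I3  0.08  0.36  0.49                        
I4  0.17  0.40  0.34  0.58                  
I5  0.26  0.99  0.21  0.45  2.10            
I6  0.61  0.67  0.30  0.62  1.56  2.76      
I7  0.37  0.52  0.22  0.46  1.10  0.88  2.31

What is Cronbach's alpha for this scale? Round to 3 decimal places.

Σσᵢ² = 0.72 + 1.06 + 0.49 + 0.58 + 2.10 + 2.76 + 2.31 = 10.02
Sum of the distinct covariances = 10.93
σ²_T = 10.02 + 2 × 10.93 = 31.88
α = (k/(k−1))·(1 − Σσᵢ²/σ²_T) = (7/6)·(1 − 10.02/31.88) = 0.800

Cronbach's alpha = 0.800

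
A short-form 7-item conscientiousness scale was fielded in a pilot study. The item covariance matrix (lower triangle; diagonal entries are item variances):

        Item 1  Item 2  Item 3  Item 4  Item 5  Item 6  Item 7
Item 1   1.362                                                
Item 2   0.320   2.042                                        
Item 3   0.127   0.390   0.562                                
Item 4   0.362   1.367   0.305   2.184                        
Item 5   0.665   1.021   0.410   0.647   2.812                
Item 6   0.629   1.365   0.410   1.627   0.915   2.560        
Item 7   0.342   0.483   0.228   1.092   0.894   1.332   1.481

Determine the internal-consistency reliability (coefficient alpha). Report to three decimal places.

coefficient alpha = 0.813

sum of item variances = 1.362 + 2.042 + 0.562 + 2.184 + 2.812 + 2.560 + 1.481 = 13.003
Σ_{i<j} σ_ij = 14.931
σ²_T = 13.003 + 2 × 14.931 = 42.865
α = (k/(k−1))·(1 − sum of item variances/σ²_T) = (7/6)·(1 − 13.003/42.865) = 0.813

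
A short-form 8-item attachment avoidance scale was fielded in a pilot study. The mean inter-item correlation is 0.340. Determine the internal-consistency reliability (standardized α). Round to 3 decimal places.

α = 0.805

Standardized α = k·r̄ / (1 + (k−1)·r̄) = 8 × 0.340 / (1 + 7 × 0.340)
  = 2.7200 / 3.3800 = 0.805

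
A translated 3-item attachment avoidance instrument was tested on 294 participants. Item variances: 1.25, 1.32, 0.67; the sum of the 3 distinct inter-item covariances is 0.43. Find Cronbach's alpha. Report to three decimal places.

Cronbach's alpha = 0.315

ΣVar(i) = 1.25 + 1.32 + 0.67 = 3.24
Sum of distinct covariances = 0.43
Var(T) = ΣVar(i) + 2·Σcov = 3.24 + 2 × 0.43 = 4.10
α = (3/2)·(1 − 3.24/4.10) = 0.315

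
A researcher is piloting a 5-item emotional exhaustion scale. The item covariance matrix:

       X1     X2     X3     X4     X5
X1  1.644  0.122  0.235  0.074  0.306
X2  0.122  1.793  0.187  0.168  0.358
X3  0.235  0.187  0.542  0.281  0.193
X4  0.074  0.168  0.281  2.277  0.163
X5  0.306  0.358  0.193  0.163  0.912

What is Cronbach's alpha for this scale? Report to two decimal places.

Cronbach's alpha = 0.46

Σσ²ᵢ = 1.644 + 1.793 + 0.542 + 2.277 + 0.912 = 7.168
Sum of the distinct covariances = 2.087
Var(T) = 7.168 + 2 × 2.087 = 11.342
α = (k/(k−1))·(1 − Σσ²ᵢ/Var(T)) = (5/4)·(1 − 7.168/11.342) = 0.46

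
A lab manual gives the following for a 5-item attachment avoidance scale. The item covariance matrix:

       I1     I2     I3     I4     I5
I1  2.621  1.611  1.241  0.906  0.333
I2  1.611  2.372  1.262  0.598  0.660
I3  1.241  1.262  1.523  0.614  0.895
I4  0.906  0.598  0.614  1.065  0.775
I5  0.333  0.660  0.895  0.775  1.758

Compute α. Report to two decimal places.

α = 0.82

sum of item variances = 2.621 + 2.372 + 1.523 + 1.065 + 1.758 = 9.339
Sum of off-diagonal covariances = 8.895
σ²_T = 9.339 + 2 × 8.895 = 27.129
α = (k/(k−1))·(1 − sum of item variances/σ²_T) = (5/4)·(1 − 9.339/27.129) = 0.82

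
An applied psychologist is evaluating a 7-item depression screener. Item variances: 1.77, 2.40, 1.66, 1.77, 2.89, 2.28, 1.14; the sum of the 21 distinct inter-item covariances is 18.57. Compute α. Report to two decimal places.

Σσ²ᵢ = 1.77 + 2.40 + 1.66 + 1.77 + 2.89 + 2.28 + 1.14 = 13.91
Sum of distinct covariances = 18.57
total variance = Σσ²ᵢ + 2·Σcov = 13.91 + 2 × 18.57 = 51.05
α = (7/6)·(1 − 13.91/51.05) = 0.85

α = 0.85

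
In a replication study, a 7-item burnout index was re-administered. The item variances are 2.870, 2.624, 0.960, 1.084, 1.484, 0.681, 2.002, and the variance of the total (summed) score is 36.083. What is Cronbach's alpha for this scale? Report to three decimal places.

sum of item variances = 2.870 + 2.624 + 0.960 + 1.084 + 1.484 + 0.681 + 2.002 = 11.705
α = (k/(k−1))·(1 − sum of item variances/σ²_total) = (7/6)·(1 − 11.705/36.083) = 0.788

α = 0.788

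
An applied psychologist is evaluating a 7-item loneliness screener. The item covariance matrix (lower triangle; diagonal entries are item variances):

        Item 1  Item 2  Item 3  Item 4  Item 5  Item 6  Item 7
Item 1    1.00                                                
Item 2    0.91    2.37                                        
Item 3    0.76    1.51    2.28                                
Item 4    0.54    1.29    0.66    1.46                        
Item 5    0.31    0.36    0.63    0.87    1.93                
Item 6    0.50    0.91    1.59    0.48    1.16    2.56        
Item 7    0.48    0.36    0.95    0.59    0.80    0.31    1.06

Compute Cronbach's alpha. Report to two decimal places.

Cronbach's alpha = 0.84

Σσ²ᵢ = 1.00 + 2.37 + 2.28 + 1.46 + 1.93 + 2.56 + 1.06 = 12.66
Sum of the distinct covariances = 15.97
σ²_total = 12.66 + 2 × 15.97 = 44.60
α = (k/(k−1))·(1 − Σσ²ᵢ/σ²_total) = (7/6)·(1 − 12.66/44.60) = 0.84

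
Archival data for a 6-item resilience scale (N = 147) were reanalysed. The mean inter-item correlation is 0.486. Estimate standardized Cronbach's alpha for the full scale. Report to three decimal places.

α = 0.850

Standardized α = k·r̄ / (1 + (k−1)·r̄) = 6 × 0.486 / (1 + 5 × 0.486)
  = 2.9160 / 3.4300 = 0.850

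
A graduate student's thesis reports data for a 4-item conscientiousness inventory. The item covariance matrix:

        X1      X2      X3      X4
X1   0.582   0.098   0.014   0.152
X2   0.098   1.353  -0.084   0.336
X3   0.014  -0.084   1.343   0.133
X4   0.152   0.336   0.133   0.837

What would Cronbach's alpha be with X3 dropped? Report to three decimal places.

Cronbach's alpha = 0.446

Remaining items: X1, X2, X4 (k = 3).
ΣVar(i) = 0.582 + 1.353 + 0.837 = 2.772
σ²_T = 2.772 + 2 × 0.586 = 3.944
α (item deleted) = (3/2)·(1 − 2.772/3.944) = 0.446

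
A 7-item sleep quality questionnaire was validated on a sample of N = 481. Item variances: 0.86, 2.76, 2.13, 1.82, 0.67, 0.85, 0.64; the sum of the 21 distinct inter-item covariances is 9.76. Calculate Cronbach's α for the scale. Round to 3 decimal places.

Cronbach's α = 0.779

sum of item variances = 0.86 + 2.76 + 2.13 + 1.82 + 0.67 + 0.85 + 0.64 = 9.73
Sum of distinct covariances = 9.76
total variance = sum of item variances + 2·Σcov = 9.73 + 2 × 9.76 = 29.25
α = (7/6)·(1 − 9.73/29.25) = 0.779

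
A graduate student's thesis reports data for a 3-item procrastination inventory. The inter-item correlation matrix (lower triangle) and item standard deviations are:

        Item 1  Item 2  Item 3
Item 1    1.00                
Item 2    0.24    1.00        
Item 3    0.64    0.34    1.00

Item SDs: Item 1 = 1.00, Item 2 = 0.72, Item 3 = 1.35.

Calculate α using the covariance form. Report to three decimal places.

α = 0.675

Σσ²ᵢ = 1.00² + 0.72² + 1.35² = 3.3409
Covariances σ_ij = r_ij · s_i · s_j:
  σ(Item 1,Item 2) = 0.24 × 1.00 × 0.72 = 0.1728
  σ(Item 1,Item 3) = 0.64 × 1.00 × 1.35 = 0.8640
  σ(Item 2,Item 3) = 0.34 × 0.72 × 1.35 = 0.3305
σ²_T = Σσ²ᵢ + 2·Σσ_ij = 3.3409 + 2 × 1.3673 = 6.0755
α = (3/2)·(1 − 3.3409/6.0755) = 0.675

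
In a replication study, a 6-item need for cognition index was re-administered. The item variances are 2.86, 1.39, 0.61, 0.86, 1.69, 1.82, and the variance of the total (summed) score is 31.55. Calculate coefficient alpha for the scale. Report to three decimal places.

Σσᵢ² = 2.86 + 1.39 + 0.61 + 0.86 + 1.69 + 1.82 = 9.23
α = (k/(k−1))·(1 − Σσᵢ²/total variance) = (6/5)·(1 − 9.23/31.55) = 0.849

α = 0.849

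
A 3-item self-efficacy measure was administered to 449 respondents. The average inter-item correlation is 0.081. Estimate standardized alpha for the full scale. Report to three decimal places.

Standardized α = k·r̄ / (1 + (k−1)·r̄) = 3 × 0.081 / (1 + 2 × 0.081)
  = 0.2430 / 1.1620 = 0.209

standardized alpha = 0.209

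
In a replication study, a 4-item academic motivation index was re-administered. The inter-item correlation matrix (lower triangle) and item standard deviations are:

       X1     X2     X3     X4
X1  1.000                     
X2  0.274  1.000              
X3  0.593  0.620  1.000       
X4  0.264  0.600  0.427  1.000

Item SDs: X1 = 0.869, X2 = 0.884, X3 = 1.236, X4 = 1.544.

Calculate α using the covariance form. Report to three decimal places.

α = 0.751

Σσ²ᵢ = 0.869² + 0.884² + 1.236² + 1.544² = 5.4482
Covariances σ_ij = r_ij · s_i · s_j:
  σ(X1,X2) = 0.274 × 0.869 × 0.884 = 0.2105
  σ(X1,X3) = 0.593 × 0.869 × 1.236 = 0.6369
  σ(X1,X4) = 0.264 × 0.869 × 1.544 = 0.3542
  σ(X2,X3) = 0.620 × 0.884 × 1.236 = 0.6774
  σ(X2,X4) = 0.600 × 0.884 × 1.544 = 0.8189
  σ(X3,X4) = 0.427 × 1.236 × 1.544 = 0.8149
σ²_T = Σσ²ᵢ + 2·Σσ_ij = 5.4482 + 2 × 3.5128 = 12.4738
α = (4/3)·(1 − 5.4482/12.4738) = 0.751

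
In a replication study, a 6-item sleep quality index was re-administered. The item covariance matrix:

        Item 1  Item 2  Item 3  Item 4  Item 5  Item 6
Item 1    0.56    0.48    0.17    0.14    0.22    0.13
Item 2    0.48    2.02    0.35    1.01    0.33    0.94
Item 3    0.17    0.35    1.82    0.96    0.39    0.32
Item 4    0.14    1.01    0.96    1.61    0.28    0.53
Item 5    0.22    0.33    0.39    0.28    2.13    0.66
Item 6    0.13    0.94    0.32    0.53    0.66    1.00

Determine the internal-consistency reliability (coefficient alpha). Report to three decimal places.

α = 0.722

sum of item variances = 0.56 + 2.02 + 1.82 + 1.61 + 2.13 + 1.00 = 9.14
Sum of off-diagonal covariances = 6.91
σ²_total = 9.14 + 2 × 6.91 = 22.96
α = (k/(k−1))·(1 − sum of item variances/σ²_total) = (6/5)·(1 − 9.14/22.96) = 0.722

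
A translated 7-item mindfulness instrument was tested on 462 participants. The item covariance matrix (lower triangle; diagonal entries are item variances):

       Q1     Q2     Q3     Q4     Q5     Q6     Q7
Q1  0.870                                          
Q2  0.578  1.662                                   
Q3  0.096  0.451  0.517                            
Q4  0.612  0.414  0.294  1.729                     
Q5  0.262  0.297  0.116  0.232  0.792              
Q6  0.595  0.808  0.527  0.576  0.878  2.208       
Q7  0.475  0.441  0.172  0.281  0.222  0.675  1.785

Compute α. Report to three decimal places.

α = 0.762

Σσᵢ² = 0.870 + 1.662 + 0.517 + 1.729 + 0.792 + 2.208 + 1.785 = 9.563
Sum of the distinct covariances = 9.002
σ²_total = 9.563 + 2 × 9.002 = 27.567
α = (k/(k−1))·(1 − Σσᵢ²/σ²_total) = (7/6)·(1 − 9.563/27.567) = 0.762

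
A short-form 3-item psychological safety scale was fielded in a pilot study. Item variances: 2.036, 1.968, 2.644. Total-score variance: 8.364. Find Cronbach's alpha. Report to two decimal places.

sum of item variances = 2.036 + 1.968 + 2.644 = 6.648
α = (k/(k−1))·(1 − sum of item variances/σ²_T) = (3/2)·(1 − 6.648/8.364) = 0.31

α = 0.31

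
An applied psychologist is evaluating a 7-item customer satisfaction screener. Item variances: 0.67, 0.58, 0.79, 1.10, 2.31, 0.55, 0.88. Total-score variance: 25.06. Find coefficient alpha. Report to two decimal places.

coefficient alpha = 0.85

Σσᵢ² = 0.67 + 0.58 + 0.79 + 1.10 + 2.31 + 0.55 + 0.88 = 6.88
α = (k/(k−1))·(1 − Σσᵢ²/σ²_T) = (7/6)·(1 − 6.88/25.06) = 0.85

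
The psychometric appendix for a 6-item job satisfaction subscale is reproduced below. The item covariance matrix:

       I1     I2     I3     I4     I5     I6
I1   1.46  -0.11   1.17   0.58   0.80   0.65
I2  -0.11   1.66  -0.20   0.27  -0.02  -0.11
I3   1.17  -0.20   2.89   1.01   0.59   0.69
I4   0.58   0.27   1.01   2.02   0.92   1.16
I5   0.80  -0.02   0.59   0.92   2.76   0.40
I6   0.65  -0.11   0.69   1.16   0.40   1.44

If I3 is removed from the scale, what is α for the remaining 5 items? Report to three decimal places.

Remaining items: I1, I2, I4, I5, I6 (k = 5).
sum of item variances = 1.46 + 1.66 + 2.02 + 2.76 + 1.44 = 9.34
total variance = 9.34 + 2 × 4.54 = 18.42
α (item deleted) = (5/4)·(1 − 9.34/18.42) = 0.616

α = 0.616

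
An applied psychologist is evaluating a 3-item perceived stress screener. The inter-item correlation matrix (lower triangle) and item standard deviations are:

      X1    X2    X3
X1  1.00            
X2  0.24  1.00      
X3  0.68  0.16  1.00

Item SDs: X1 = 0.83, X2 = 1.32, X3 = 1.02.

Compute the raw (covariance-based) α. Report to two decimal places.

α = 0.57

Σσ²ᵢ = 0.83² + 1.32² + 1.02² = 3.4717
Covariances σ_ij = r_ij · s_i · s_j:
  σ(X1,X2) = 0.24 × 0.83 × 1.32 = 0.2629
  σ(X1,X3) = 0.68 × 0.83 × 1.02 = 0.5757
  σ(X2,X3) = 0.16 × 1.32 × 1.02 = 0.2154
σ²_T = Σσ²ᵢ + 2·Σσ_ij = 3.4717 + 2 × 1.0540 = 5.5797
α = (3/2)·(1 − 3.4717/5.5797) = 0.57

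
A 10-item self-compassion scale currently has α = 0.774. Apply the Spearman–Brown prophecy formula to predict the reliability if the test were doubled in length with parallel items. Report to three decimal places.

predicted reliability = 0.873

Length factor m = 2
α' = m·α / (1 + (m−1)·α)
   = 2 × 0.774 / (1 + (2 − 1) × 0.774)
   = 1.5480 / 1.7740 = 0.873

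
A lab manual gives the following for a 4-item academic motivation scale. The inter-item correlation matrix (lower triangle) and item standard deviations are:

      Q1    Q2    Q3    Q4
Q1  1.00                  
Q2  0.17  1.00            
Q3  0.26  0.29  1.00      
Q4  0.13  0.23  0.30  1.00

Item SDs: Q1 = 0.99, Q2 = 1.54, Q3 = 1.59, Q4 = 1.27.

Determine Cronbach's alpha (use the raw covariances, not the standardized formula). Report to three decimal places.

Σσ²ᵢ = 0.99² + 1.54² + 1.59² + 1.27² = 7.4927
Covariances σ_ij = r_ij · s_i · s_j:
  σ(Q1,Q2) = 0.17 × 0.99 × 1.54 = 0.2592
  σ(Q1,Q3) = 0.26 × 0.99 × 1.59 = 0.4093
  σ(Q1,Q4) = 0.13 × 0.99 × 1.27 = 0.1634
  σ(Q2,Q3) = 0.29 × 1.54 × 1.59 = 0.7101
  σ(Q2,Q4) = 0.23 × 1.54 × 1.27 = 0.4498
  σ(Q3,Q4) = 0.30 × 1.59 × 1.27 = 0.6058
σ²_T = Σσ²ᵢ + 2·Σσ_ij = 7.4927 + 2 × 2.5976 = 12.6879
α = (4/3)·(1 − 7.4927/12.6879) = 0.546

Cronbach's alpha = 0.546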